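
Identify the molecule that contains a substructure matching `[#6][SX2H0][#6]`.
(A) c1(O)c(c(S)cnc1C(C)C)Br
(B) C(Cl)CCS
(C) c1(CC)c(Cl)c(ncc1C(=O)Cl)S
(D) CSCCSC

[#6][SX2H0][#6] describes an aliphatic sulfur bridging two carbons with no H on the sulfur (a thioether).
(A) has a thiol (-SH) but the sulfur has H1, not H0 bridging two carbons.
(B) has a thiol (-SH) but the sulfur has H1, not H0 bridging two carbons.
(C) has a thiol (-SH) but the sulfur has H1, not H0 bridging two carbons.
(D) contains a methylthio ether (-SCH3), which satisfies every atom and bond constraint.
So the answer is (D).

D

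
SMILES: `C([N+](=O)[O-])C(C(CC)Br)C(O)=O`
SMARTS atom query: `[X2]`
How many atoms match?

1

The query [X2] means: any atom with exactly two total connections (bonds + H).
Check the 12 heavy atoms by environment: 5× C (X4) → no; 1× Br (X1) → no; 1× C (X3) → no; 2× O (X1) → no; 1× O (X2) → match; 1× N (charge +1, X3) → no; 1× O (charge -1, X1) → no.
That gives 1 matching atom.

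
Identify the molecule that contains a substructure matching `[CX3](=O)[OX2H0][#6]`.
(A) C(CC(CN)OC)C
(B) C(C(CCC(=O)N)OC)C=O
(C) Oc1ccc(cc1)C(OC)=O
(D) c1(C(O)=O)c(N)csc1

[CX3](=O)[OX2H0][#6] describes a carbonyl carbon bonded to an oxygen that is itself bonded to carbon (no H on that O) (an ester).
(A) has a methoxy ether (-OCH3) but the ether oxygen is not adjacent to a C=O carbon.
(B) has a methoxy ether (-OCH3) but the ether oxygen is not adjacent to a C=O carbon.
(C) contains a methyl-ester group (-C(=O)OCH3), which satisfies every atom and bond constraint.
(D) has a carboxylic acid group (-C(=O)OH) but the singly-bonded O carries H (OX2H1, not H0).
So the answer is (C).

C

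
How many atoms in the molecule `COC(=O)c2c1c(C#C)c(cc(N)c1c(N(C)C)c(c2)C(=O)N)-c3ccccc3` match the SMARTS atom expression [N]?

3

The query [N] means: uppercase N matches aliphatic (non-aromatic) nitrogen only.
Check the 29 heavy atoms by environment: 16× c (aromatic) → no; 3× N → match; 7× C → no; 3× O → no.
That gives 3 matching atoms.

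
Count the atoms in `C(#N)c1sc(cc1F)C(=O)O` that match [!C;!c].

5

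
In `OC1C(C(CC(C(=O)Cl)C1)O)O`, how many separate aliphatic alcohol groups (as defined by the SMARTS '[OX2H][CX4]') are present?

3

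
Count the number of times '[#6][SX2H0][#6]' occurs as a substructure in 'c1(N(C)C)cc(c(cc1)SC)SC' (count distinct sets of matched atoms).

[#6][SX2H0][#6] is the SMARTS for a thioether: an aliphatic sulfur bridging two carbons with no H on the sulfur.
The molecule carries 2 separate instances of a methylthio ether (-SCH3) meeting every constraint; each maps to a distinct set of atoms, giving 2 matches.

2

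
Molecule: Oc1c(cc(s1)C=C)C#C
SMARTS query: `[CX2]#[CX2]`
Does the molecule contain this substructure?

Yes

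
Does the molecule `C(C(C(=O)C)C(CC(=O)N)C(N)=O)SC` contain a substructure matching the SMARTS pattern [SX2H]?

No

The pattern [SX2H] describes an aliphatic sulfur with two connections, one being H — a thiol.
The closest candidate here is a methylthio ether (-SCH3), but the sulfur has H0 (bonded to two carbons), not H1. No other fragment satisfies the full query, so there is no match.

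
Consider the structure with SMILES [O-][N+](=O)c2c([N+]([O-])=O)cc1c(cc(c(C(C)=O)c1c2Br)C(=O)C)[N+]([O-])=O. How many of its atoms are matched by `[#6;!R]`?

4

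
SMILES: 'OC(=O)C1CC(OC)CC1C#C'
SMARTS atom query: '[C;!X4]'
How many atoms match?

3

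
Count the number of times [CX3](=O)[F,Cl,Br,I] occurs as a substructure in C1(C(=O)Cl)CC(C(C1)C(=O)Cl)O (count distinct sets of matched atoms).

2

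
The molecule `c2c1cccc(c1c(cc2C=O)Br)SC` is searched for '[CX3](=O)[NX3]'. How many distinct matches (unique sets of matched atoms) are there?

0

[CX3](=O)[NX3] is the SMARTS for an amide: a carbonyl carbon bonded to a trivalent nitrogen.
No fragment in the molecule satisfies every constraint, giving 0 matches.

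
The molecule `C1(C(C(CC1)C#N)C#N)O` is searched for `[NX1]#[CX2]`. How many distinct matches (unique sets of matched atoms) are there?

[NX1]#[CX2] is the SMARTS for a nitrile: a nitrogen triple-bonded to a two-connected carbon.
The molecule carries 2 separate instances of a nitrile (-C#N) meeting every constraint; each maps to a distinct set of atoms, giving 2 matches.

2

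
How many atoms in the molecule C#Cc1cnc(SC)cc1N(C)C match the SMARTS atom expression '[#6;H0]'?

4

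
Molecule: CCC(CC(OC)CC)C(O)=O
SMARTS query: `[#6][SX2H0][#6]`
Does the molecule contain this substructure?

No

The pattern [#6][SX2H0][#6] describes an aliphatic sulfur bridging two carbons with no H on the sulfur — a thioether.
The closest candidate here is a methoxy ether (-OCH3), but the bridging atom is O, not S. No other fragment satisfies the full query, so there is no match.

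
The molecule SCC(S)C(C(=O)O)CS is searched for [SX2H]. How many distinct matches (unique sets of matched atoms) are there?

3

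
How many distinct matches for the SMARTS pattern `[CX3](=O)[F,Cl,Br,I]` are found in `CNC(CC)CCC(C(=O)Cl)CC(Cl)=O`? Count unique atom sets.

2

[CX3](=O)[F,Cl,Br,I] is the SMARTS for an acyl halide: a carbonyl carbon bonded to a halogen.
The molecule carries 2 separate instances of an acyl chloride (-C(=O)Cl) meeting every constraint; each maps to a distinct set of atoms, giving 2 matches.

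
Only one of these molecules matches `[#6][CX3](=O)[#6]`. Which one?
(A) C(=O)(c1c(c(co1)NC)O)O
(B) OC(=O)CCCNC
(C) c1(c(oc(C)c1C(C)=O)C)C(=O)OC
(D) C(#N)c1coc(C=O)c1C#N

C

[#6][CX3](=O)[#6] describes a carbonyl carbon (no H) flanked by two carbons (a ketone).
(A) has a carboxylic acid group (-C(=O)OH) but one neighbour of the carbonyl carbon is O, not C.
(B) has a carboxylic acid group (-C(=O)OH) but one neighbour of the carbonyl carbon is O, not C.
(C) contains an acetyl/ketone group (-C(=O)CH3), which satisfies every atom and bond constraint.
(D) has an aldehyde (-CHO) but the carbonyl carbon has H1, so it is not flanked by two carbons.
So the answer is (C).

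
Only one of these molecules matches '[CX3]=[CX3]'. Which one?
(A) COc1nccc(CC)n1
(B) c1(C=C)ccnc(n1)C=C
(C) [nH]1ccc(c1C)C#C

[CX3]=[CX3] describes a non-aromatic C=C double bond between two sp2 carbons (an alkene).
(A) has an ethyl group (-CH2CH3) but its C-C bond is a single bond between CX4 carbons, not CX3=CX3.
(B) contains a vinyl group (-CH=CH2), which satisfies every atom and bond constraint.
(C) has an ethynyl group (-C#CH) but the C-C bond is a triple bond, not a double bond.
So the answer is (B).

B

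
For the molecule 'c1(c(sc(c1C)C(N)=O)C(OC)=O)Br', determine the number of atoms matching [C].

Check the 14 heavy atoms by environment: 1× s (aromatic) → no; 4× c (aromatic) → no; 4× C → match; 3× O → no; 1× Br → no; 1× N → no.
That gives 4 matching atoms.

4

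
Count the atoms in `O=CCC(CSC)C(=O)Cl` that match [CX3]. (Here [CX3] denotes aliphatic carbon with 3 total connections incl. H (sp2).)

The query [CX3] means: C with X3: aliphatic carbon with exactly 3 total connections.
Check the 10 heavy atoms by environment: 4× C (X4) → no; 2× C (X3) → match; 2× O (X1) → no; 1× Cl (X1) → no; 1× S (X2) → no.
That gives 2 matching atoms.

2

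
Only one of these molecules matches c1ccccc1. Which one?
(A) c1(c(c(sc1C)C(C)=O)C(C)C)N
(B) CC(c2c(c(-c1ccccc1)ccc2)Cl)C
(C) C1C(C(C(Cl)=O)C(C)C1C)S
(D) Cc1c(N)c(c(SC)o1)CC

c1ccccc1 describes six aromatic carbons in a ring (a benzene ring).
(A) has a methyl group (-CH3) but no six-membered all-carbon aromatic ring is present.
(B) contains a phenyl ring, which satisfies every atom and bond constraint.
(C) has a methyl group (-CH3) but no six-membered all-carbon aromatic ring is present.
(D) has a methyl group (-CH3) but no six-membered all-carbon aromatic ring is present.
So the answer is (B).

B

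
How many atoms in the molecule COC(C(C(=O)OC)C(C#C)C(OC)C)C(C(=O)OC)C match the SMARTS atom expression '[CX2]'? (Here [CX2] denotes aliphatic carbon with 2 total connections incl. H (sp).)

2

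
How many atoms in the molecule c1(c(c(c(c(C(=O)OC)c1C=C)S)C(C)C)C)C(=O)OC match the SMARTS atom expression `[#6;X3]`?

Check the 21 heavy atoms by environment: 6× c (aromatic, X3) → match; 6× C (X4) → no; 4× C (X3) → match; 2× O (X1) → no; 2× O (X2) → no; 1× S (X2) → no.
Summing the matching environments: 6 + 4 = 10 matching atoms.

10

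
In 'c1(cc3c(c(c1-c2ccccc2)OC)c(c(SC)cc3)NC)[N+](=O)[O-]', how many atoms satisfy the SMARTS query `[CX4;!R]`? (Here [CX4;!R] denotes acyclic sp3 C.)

Check the 25 heavy atoms by environment: 16× c (aromatic, X3, in 6-ring) → no; 1× N (X3, acyclic) → no; 3× C (X4, acyclic) → match; 1× O (X2, acyclic) → no; 1× S (X2, acyclic) → no; 1× N (charge +1, X3, acyclic) → no; 1× O (charge -1, X1, acyclic) → no; 1× O (X1, acyclic) → no.
That gives 3 matching atoms.

3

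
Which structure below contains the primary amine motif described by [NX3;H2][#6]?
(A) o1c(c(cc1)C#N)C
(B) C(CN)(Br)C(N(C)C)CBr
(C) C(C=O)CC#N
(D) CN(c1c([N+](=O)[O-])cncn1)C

B

[NX3;H2][#6] describes a trivalent nitrogen with two H attached to carbon (a primary amine).
(A) has a nitrile (-C#N) but the nitrogen is NX1 (triple-bonded), not NX3 with two H.
(B) contains a primary amino group (-NH2), which satisfies every atom and bond constraint.
(C) has a nitrile (-C#N) but the nitrogen is NX1 (triple-bonded), not NX3 with two H.
(D) has a nitro group (-[N+](=O)[O-]) but the nitrogen is [N+] with no H, not NX3H2.
So the answer is (B).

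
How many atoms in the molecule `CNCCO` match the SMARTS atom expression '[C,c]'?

3

The query [C,c] means: comma = OR; matches aliphatic or aromatic carbon — same as #6.
Check the 5 heavy atoms by environment: 3× C → match; 1× N → no; 1× O → no.
That gives 3 matching atoms.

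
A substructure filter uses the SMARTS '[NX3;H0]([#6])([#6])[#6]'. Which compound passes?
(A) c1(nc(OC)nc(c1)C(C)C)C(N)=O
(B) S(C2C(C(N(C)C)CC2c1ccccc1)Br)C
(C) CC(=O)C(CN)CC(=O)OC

[NX3;H0]([#6])([#6])[#6] describes a trivalent nitrogen with no H, bonded to three carbons (a tertiary amine).
(A) has a primary amide (-C(=O)NH2) but the amide nitrogen has H2 and only one carbon neighbour.
(B) contains a dimethylamino group (-N(CH3)2), which satisfies every atom and bond constraint.
(C) has a primary amino group (-NH2) but the nitrogen has H2, not H0 with three carbons.
So the answer is (B).

B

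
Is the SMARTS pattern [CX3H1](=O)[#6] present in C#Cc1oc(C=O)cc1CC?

The pattern [CX3H1](=O)[#6] describes an sp2 carbon with one H, double-bonded to O and single-bonded to carbon — an aldehyde.
The molecule carries an aldehyde (-CHO), whose atoms satisfy every constraint of the query, so the pattern matches.

Yes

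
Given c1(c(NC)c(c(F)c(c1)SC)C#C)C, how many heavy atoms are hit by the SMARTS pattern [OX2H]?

0

Check the 14 heavy atoms by environment: 5× c (aromatic, H0, X3) → no; 1× c (aromatic, H1, X3) → no; 1× C (H0, X2) → no; 1× C (H1, X2) → no; 1× S (H0, X2) → no; 3× C (H3, X4) → no; 1× N (H1, X3) → no; 1× F (H0, X1) → no.
No environment satisfies the query, so 0 matching atoms.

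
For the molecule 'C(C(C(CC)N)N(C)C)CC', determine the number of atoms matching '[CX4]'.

9

Check the 11 heavy atoms by environment: 9× C (X4) → match; 2× N (X3) → no.
That gives 9 matching atoms.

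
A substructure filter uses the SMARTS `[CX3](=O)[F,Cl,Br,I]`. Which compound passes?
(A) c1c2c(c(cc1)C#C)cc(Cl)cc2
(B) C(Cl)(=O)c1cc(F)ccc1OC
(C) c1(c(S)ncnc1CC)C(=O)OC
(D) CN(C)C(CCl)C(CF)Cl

B

[CX3](=O)[F,Cl,Br,I] describes a carbonyl carbon bonded to a halogen (an acyl halide).
(A) has a chloro substituent but the Cl is not on a carbonyl carbon.
(B) contains an acyl chloride (-C(=O)Cl), which satisfies every atom and bond constraint.
(C) has a methyl-ester group (-C(=O)OCH3) but the carbonyl is bonded to -O-C, not to a halogen.
(D) has a chloro substituent but the Cl is not on a carbonyl carbon.
So the answer is (B).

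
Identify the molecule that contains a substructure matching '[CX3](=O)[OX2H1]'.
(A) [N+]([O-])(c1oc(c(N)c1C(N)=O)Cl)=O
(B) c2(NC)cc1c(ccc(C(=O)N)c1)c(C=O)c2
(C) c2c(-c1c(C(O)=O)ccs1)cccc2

[CX3](=O)[OX2H1] describes an sp2 carbon double-bonded to O and single-bonded to an -OH oxygen (a carboxylic acid).
(A) has a primary amide (-C(=O)NH2) but the carbonyl is bonded to N, not to an -OH oxygen.
(B) has a primary amide (-C(=O)NH2) but the carbonyl is bonded to N, not to an -OH oxygen.
(C) contains a carboxylic acid group (-C(=O)OH), which satisfies every atom and bond constraint.
So the answer is (C).

C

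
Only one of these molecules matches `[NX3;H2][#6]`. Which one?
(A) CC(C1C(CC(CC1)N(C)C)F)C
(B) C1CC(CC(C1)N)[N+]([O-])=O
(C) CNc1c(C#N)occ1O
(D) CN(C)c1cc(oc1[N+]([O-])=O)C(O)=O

B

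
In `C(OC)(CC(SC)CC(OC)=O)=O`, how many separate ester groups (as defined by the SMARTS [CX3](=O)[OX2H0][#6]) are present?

2

[CX3](=O)[OX2H0][#6] is the SMARTS for an ester: a carbonyl carbon bonded to an oxygen that is itself bonded to carbon (no H on that O).
The molecule carries 2 separate instances of a methyl-ester group (-C(=O)OCH3) meeting every constraint; each maps to a distinct set of atoms, giving 2 matches.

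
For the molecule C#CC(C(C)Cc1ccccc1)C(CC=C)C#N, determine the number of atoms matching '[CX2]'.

3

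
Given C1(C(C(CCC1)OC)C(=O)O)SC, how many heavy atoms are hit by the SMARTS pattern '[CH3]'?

2

The query [CH3] means: aliphatic carbon with exactly three hydrogens.
Check the 13 heavy atoms by environment: 3× C (H2) → no; 3× C (H1) → no; 1× S (H0) → no; 2× C (H3) → match; 1× C (H0) → no; 2× O (H0) → no; 1× O (H1) → no.
That gives 2 matching atoms.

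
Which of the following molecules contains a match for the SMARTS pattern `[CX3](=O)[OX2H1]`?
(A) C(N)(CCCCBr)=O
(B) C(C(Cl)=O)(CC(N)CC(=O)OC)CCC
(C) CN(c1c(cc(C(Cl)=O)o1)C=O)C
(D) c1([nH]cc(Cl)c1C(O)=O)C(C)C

D

[CX3](=O)[OX2H1] describes an sp2 carbon double-bonded to O and single-bonded to an -OH oxygen (a carboxylic acid).
(A) has a primary amide (-C(=O)NH2) but the carbonyl is bonded to N, not to an -OH oxygen.
(B) has an acyl chloride (-C(=O)Cl) but the carbonyl is bonded to Cl, not to an -OH oxygen.
(C) has an acyl chloride (-C(=O)Cl) but the carbonyl is bonded to Cl, not to an -OH oxygen.
(D) contains a carboxylic acid group (-C(=O)OH), which satisfies every atom and bond constraint.
So the answer is (D).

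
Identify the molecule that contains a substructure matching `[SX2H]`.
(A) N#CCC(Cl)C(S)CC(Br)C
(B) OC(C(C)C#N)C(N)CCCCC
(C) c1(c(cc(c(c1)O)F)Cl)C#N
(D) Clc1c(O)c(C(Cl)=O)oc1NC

[SX2H] describes an aliphatic sulfur with two connections, one being H (a thiol).
(A) contains a thiol (-SH), which satisfies every atom and bond constraint.
(B) has a hydroxyl group (-OH) but it is an -OH, not an -SH.
(C) has a hydroxyl group (-OH) but it is an -OH, not an -SH.
(D) has a hydroxyl group (-OH) but it is an -OH, not an -SH.
So the answer is (A).

A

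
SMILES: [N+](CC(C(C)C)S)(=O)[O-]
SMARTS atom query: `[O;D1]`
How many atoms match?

Check the 9 heavy atoms by environment: 1× C (D2) → no; 2× C (D3) → no; 2× C (D1) → no; 1× N (charge +1, D3) → no; 1× O (charge -1, D1) → match; 1× O (D1) → match; 1× S (D1) → no.
Summing the matching environments: 1 + 1 = 2 matching atoms.

2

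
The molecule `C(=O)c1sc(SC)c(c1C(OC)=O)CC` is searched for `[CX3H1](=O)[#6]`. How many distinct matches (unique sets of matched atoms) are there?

[CX3H1](=O)[#6] is the SMARTS for an aldehyde: an sp2 carbon with one H, double-bonded to O and single-bonded to carbon.
Exactly one fragment in the molecule meets all constraints, giving 1 match.

1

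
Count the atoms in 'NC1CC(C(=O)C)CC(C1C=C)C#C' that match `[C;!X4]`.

5

Check the 14 heavy atoms by environment: 7× C (X4) → no; 3× C (X3) → match; 2× C (X2) → match; 1× O (X1) → no; 1× N (X3) → no.
Summing the matching environments: 3 + 2 = 5 matching atoms.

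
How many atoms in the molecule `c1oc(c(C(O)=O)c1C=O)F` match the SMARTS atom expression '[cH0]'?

Check the 11 heavy atoms by environment: 1× o (aromatic, H0) → no; 1× c (aromatic, H1) → no; 3× c (aromatic, H0) → match; 1× C (H0) → no; 2× O (H0) → no; 1× O (H1) → no; 1× C (H1) → no; 1× F (H0) → no.
That gives 3 matching atoms.

3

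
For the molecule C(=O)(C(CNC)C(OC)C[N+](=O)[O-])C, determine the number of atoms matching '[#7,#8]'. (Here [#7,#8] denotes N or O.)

6

The query [#7,#8] means: nitrogen or oxygen (comma = OR).
Check the 14 heavy atoms by environment: 8× C → no; 1× N → match; 3× O → match; 1× N (charge +1) → match; 1× O (charge -1) → match.
Summing the matching environments: 1 + 3 + 1 + 1 = 6 matching atoms.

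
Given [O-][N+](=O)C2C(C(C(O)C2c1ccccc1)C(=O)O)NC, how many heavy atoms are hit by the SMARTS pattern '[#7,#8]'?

The query [#7,#8] means: nitrogen or oxygen (comma = OR).
Check the 20 heavy atoms by environment: 7× C → no; 1× N (charge +1) → match; 1× O (charge -1) → match; 4× O → match; 1× N → match; 6× c (aromatic) → no.
Summing the matching environments: 1 + 1 + 4 + 1 = 7 matching atoms.

7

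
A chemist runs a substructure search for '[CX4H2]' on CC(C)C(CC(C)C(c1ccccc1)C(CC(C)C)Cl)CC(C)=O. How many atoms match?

The query [CX4H2] means: sp3 carbon (X4) with exactly two hydrogens.
Check the 24 heavy atoms by environment: 3× C (H2, X4) → match; 6× C (H1, X4) → no; 6× C (H3, X4) → no; 1× c (aromatic, H0, X3) → no; 5× c (aromatic, H1, X3) → no; 1× C (H0, X3) → no; 1× O (H0, X1) → no; 1× Cl (H0, X1) → no.
That gives 3 matching atoms.

3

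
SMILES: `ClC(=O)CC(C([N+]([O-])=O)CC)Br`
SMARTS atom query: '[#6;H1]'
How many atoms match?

2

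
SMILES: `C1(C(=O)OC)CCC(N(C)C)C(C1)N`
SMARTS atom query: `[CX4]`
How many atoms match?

9

The query [CX4] means: C with X4: aliphatic carbon with exactly 4 total connections (bonds + H).
Check the 14 heavy atoms by environment: 9× C (X4) → match; 1× C (X3) → no; 1× O (X1) → no; 1× O (X2) → no; 2× N (X3) → no.
That gives 9 matching atoms.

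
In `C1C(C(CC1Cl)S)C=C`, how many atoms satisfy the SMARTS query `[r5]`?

Check the 9 heavy atoms by environment: 5× C (in 5-ring) → match; 1× S (acyclic) → no; 2× C (acyclic) → no; 1× Cl (acyclic) → no.
That gives 5 matching atoms.

5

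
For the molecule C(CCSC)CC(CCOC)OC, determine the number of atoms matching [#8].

2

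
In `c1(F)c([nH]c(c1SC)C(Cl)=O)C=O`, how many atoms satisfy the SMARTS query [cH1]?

0

The query [cH1] means: aromatic carbon bearing exactly one hydrogen.
Check the 13 heavy atoms by environment: 1× n (aromatic, H1) → no; 4× c (aromatic, H0) → no; 1× F (H0) → no; 1× C (H0) → no; 2× O (H0) → no; 1× Cl (H0) → no; 1× S (H0) → no; 1× C (H3) → no; 1× C (H1) → no.
No environment satisfies the query, so 0 matching atoms.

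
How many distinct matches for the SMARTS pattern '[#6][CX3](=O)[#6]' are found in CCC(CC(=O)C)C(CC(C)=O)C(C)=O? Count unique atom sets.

3

[#6][CX3](=O)[#6] is the SMARTS for a ketone: a carbonyl carbon (no H) flanked by two carbons.
The molecule carries 3 separate instances of an acetyl/ketone group (-C(=O)CH3) meeting every constraint; each maps to a distinct set of atoms, giving 3 matches.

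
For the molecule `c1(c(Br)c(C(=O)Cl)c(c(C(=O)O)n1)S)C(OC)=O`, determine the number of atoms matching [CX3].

3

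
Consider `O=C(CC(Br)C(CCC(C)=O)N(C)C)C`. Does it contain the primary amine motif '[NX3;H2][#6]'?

The pattern [NX3;H2][#6] describes a trivalent nitrogen with two H attached to carbon — a primary amine.
The closest candidate here is a dimethylamino group (-N(CH3)2), but the nitrogen has H0, not H2. No other fragment satisfies the full query, so there is no match.

No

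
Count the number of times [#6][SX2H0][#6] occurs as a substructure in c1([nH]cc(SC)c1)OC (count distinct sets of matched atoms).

[#6][SX2H0][#6] is the SMARTS for a thioether: an aliphatic sulfur bridging two carbons with no H on the sulfur.
Exactly one fragment in the molecule meets all constraints, giving 1 match.

1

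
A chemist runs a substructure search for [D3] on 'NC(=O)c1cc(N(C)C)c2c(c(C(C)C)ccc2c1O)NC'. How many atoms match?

Check the 22 heavy atoms by environment: 7× c (aromatic, D3) → match; 3× c (aromatic, D2) → no; 1× N (D3) → match; 5× C (D1) → no; 2× C (D3) → match; 2× O (D1) → no; 1× N (D2) → no; 1× N (D1) → no.
Summing the matching environments: 7 + 1 + 2 = 10 matching atoms.

10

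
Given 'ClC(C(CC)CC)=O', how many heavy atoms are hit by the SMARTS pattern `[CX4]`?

The query [CX4] means: C with X4: aliphatic carbon with exactly 4 total connections (bonds + H).
Check the 8 heavy atoms by environment: 5× C (X4) → match; 1× C (X3) → no; 1× O (X1) → no; 1× Cl (X1) → no.
That gives 5 matching atoms.

5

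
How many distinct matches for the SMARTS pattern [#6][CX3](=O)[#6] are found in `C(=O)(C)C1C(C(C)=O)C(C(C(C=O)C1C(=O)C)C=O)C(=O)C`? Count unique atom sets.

[#6][CX3](=O)[#6] is the SMARTS for a ketone: a carbonyl carbon (no H) flanked by two carbons.
The molecule carries 4 separate instances of an acetyl/ketone group (-C(=O)CH3) meeting every constraint; each maps to a distinct set of atoms, giving 4 matches.

4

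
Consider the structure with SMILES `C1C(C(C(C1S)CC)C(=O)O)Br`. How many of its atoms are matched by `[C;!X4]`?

1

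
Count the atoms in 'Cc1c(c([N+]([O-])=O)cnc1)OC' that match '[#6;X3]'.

5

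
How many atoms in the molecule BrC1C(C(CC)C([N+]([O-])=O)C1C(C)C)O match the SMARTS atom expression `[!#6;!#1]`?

Check the 15 heavy atoms by environment: 10× C → no; 1× N (charge +1) → match; 1× O (charge -1) → match; 2× O → match; 1× Br → match.
Summing the matching environments: 1 + 1 + 2 + 1 = 5 matching atoms.

5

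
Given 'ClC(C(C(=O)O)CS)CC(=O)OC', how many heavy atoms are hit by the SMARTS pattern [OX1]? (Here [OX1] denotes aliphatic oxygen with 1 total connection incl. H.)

2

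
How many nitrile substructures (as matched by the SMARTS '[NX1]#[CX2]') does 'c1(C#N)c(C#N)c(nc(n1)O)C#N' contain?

[NX1]#[CX2] is the SMARTS for a nitrile: a nitrogen triple-bonded to a two-connected carbon.
The molecule carries 3 separate instances of a nitrile (-C#N) meeting every constraint; each maps to a distinct set of atoms, giving 3 matches.

3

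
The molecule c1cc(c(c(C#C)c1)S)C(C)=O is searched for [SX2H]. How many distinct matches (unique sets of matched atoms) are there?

[SX2H] is the SMARTS for a thiol: an aliphatic sulfur with two connections, one being H.
Exactly one fragment in the molecule meets all constraints, giving 1 match.

1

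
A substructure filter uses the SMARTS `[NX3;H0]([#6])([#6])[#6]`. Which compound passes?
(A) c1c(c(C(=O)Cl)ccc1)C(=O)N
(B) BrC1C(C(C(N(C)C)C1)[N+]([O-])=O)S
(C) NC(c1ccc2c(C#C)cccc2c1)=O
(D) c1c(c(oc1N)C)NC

B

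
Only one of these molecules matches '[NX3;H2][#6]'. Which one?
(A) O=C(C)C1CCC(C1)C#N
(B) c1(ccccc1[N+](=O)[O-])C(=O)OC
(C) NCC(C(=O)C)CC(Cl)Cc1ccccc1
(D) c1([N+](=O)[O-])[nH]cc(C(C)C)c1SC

C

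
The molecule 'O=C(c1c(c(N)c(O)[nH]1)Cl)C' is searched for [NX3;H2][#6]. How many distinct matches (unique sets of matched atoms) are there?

1

[NX3;H2][#6] is the SMARTS for a primary amine: a trivalent nitrogen with two H attached to carbon.
Exactly one fragment in the molecule meets all constraints, giving 1 match.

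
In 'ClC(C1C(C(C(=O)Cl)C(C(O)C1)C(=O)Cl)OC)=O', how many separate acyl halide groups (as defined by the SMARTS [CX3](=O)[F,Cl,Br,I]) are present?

[CX3](=O)[F,Cl,Br,I] is the SMARTS for an acyl halide: a carbonyl carbon bonded to a halogen.
The molecule carries 3 separate instances of an acyl chloride (-C(=O)Cl) meeting every constraint; each maps to a distinct set of atoms, giving 3 matches.

3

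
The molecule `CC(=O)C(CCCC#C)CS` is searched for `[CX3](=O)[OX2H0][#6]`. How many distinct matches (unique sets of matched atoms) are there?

0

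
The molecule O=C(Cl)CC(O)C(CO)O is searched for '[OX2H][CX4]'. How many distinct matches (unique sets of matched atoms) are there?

3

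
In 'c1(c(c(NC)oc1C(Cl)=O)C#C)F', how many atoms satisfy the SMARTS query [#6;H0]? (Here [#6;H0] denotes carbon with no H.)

6

Check the 13 heavy atoms by environment: 1× o (aromatic, H0) → no; 4× c (aromatic, H0) → match; 2× C (H0) → match; 1× O (H0) → no; 1× Cl (H0) → no; 1× N (H1) → no; 1× C (H3) → no; 1× F (H0) → no; 1× C (H1) → no.
Summing the matching environments: 4 + 2 = 6 matching atoms.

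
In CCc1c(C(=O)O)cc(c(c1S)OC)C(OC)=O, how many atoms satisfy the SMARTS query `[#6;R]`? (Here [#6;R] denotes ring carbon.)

Check the 18 heavy atoms by environment: 6× c (aromatic, in 6-ring) → match; 5× O (acyclic) → no; 6× C (acyclic) → no; 1× S (acyclic) → no.
That gives 6 matching atoms.

6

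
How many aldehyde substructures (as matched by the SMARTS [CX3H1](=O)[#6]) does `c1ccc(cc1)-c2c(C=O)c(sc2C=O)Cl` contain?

2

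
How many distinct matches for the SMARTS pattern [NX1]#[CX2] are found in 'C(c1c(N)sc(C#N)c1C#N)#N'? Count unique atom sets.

3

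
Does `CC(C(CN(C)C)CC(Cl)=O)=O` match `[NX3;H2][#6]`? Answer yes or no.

The pattern [NX3;H2][#6] describes a trivalent nitrogen with two H attached to carbon — a primary amine.
The closest candidate here is a dimethylamino group (-N(CH3)2), but the nitrogen has H0, not H2. No other fragment satisfies the full query, so there is no match.

No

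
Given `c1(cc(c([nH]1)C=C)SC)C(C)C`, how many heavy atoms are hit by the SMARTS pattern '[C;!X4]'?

2

Check the 12 heavy atoms by environment: 1× n (aromatic, X3) → no; 4× c (aromatic, X3) → no; 4× C (X4) → no; 1× S (X2) → no; 2× C (X3) → match.
That gives 2 matching atoms.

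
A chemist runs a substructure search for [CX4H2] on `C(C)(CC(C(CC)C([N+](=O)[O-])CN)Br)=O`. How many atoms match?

3

The query [CX4H2] means: sp3 carbon (X4) with exactly two hydrogens.
Check the 15 heavy atoms by environment: 3× C (H2, X4) → match; 3× C (H1, X4) → no; 2× C (H3, X4) → no; 1× Br (H0, X1) → no; 1× C (H0, X3) → no; 2× O (H0, X1) → no; 1× N (charge +1, H0, X3) → no; 1× O (charge -1, H0, X1) → no; 1× N (H2, X3) → no.
That gives 3 matching atoms.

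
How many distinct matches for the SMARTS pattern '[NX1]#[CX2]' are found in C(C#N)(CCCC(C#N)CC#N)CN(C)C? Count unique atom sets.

[NX1]#[CX2] is the SMARTS for a nitrile: a nitrogen triple-bonded to a two-connected carbon.
The molecule carries 3 separate instances of a nitrile (-C#N) meeting every constraint; each maps to a distinct set of atoms, giving 3 matches.

3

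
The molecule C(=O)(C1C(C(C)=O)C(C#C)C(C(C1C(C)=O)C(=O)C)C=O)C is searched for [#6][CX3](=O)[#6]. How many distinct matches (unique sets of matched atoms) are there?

[#6][CX3](=O)[#6] is the SMARTS for a ketone: a carbonyl carbon (no H) flanked by two carbons.
The molecule carries 4 separate instances of an acetyl/ketone group (-C(=O)CH3) meeting every constraint; each maps to a distinct set of atoms, giving 4 matches.

4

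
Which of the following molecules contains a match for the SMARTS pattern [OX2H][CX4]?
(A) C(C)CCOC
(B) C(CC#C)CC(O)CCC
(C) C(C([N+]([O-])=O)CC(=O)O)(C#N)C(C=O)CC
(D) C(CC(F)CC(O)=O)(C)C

B

[OX2H][CX4] describes a hydroxyl oxygen bound to an sp3 (X4) carbon (an aliphatic alcohol).
(A) has a methoxy ether (-OCH3) but the oxygen has H0 (ether), not H1.
(B) contains a hydroxyl group (-OH), which satisfies every atom and bond constraint.
(C) has a carboxylic acid group (-C(=O)OH) but the -OH is on a CX3 carbonyl carbon, not a CX4 carbon.
(D) has a carboxylic acid group (-C(=O)OH) but the -OH is on a CX3 carbonyl carbon, not a CX4 carbon.
So the answer is (B).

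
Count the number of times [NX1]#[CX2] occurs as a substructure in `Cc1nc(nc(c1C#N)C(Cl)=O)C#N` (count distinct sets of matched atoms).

2

[NX1]#[CX2] is the SMARTS for a nitrile: a nitrogen triple-bonded to a two-connected carbon.
The molecule carries 2 separate instances of a nitrile (-C#N) meeting every constraint; each maps to a distinct set of atoms, giving 2 matches.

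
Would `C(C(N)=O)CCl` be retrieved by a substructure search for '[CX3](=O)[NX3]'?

Yes

The pattern [CX3](=O)[NX3] describes a carbonyl carbon bonded to a trivalent nitrogen — an amide.
The molecule carries a primary amide (-C(=O)NH2), whose atoms satisfy every constraint of the query, so the pattern matches.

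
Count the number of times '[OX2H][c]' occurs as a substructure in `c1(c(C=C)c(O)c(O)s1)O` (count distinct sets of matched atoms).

[OX2H][c] is the SMARTS for a phenol: a hydroxyl oxygen attached to an aromatic carbon.
The molecule carries 3 separate instances of a hydroxyl group (-OH) meeting every constraint; each maps to a distinct set of atoms, giving 3 matches.

3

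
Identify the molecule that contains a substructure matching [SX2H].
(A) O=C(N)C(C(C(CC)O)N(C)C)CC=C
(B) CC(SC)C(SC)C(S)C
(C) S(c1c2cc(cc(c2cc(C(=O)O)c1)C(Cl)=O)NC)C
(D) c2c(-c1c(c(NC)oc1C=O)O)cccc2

B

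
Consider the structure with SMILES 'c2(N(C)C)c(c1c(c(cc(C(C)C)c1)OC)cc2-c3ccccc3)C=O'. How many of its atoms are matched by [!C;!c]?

The query [!C;!c] means: neither aliphatic nor aromatic carbon — same as [!#6].
Check the 26 heavy atoms by environment: 16× c (aromatic) → no; 7× C → no; 1× N → match; 2× O → match.
Summing the matching environments: 1 + 2 = 3 matching atoms.

3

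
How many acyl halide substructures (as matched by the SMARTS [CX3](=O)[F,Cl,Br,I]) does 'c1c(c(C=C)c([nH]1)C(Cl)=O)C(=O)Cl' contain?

2

[CX3](=O)[F,Cl,Br,I] is the SMARTS for an acyl halide: a carbonyl carbon bonded to a halogen.
The molecule carries 2 separate instances of an acyl chloride (-C(=O)Cl) meeting every constraint; each maps to a distinct set of atoms, giving 2 matches.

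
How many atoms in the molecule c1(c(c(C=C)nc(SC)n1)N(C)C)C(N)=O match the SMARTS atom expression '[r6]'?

6

The query [r6] means: r6 matches atoms in a six-membered ring.
Check the 16 heavy atoms by environment: 2× n (aromatic, in 6-ring) → match; 4× c (aromatic, in 6-ring) → match; 6× C (acyclic) → no; 1× O (acyclic) → no; 2× N (acyclic) → no; 1× S (acyclic) → no.
Summing the matching environments: 2 + 4 = 6 matching atoms.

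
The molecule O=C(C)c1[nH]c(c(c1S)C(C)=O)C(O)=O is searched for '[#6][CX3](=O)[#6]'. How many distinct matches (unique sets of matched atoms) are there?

[#6][CX3](=O)[#6] is the SMARTS for a ketone: a carbonyl carbon (no H) flanked by two carbons.
The molecule carries 2 separate instances of an acetyl/ketone group (-C(=O)CH3) meeting every constraint; each maps to a distinct set of atoms, giving 2 matches.

2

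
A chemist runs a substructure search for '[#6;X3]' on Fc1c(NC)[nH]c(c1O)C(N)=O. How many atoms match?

5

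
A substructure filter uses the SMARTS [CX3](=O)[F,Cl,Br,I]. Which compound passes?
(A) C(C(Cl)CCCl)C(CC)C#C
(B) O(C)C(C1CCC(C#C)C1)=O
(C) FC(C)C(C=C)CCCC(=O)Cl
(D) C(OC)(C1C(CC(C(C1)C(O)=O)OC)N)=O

C

[CX3](=O)[F,Cl,Br,I] describes a carbonyl carbon bonded to a halogen (an acyl halide).
(A) has a chloro substituent but the Cl is not on a carbonyl carbon.
(B) has a methyl-ester group (-C(=O)OCH3) but the carbonyl is bonded to -O-C, not to a halogen.
(C) contains an acyl chloride (-C(=O)Cl), which satisfies every atom and bond constraint.
(D) has a methyl-ester group (-C(=O)OCH3) but the carbonyl is bonded to -O-C, not to a halogen.
So the answer is (C).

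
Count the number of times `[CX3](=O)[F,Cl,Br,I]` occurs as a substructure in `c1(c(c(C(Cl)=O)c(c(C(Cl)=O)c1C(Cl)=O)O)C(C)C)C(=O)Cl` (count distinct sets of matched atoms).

4

[CX3](=O)[F,Cl,Br,I] is the SMARTS for an acyl halide: a carbonyl carbon bonded to a halogen.
The molecule carries 4 separate instances of an acyl chloride (-C(=O)Cl) meeting every constraint; each maps to a distinct set of atoms, giving 4 matches.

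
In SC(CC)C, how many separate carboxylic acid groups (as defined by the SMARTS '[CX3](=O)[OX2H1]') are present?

0

[CX3](=O)[OX2H1] is the SMARTS for a carboxylic acid: an sp2 carbon double-bonded to O and single-bonded to an -OH oxygen.
No fragment in the molecule satisfies every constraint, giving 0 matches.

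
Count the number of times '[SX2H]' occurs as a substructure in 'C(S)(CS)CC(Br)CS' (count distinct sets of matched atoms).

3

[SX2H] is the SMARTS for a thiol: an aliphatic sulfur with two connections, one being H.
The molecule carries 3 separate instances of a thiol (-SH) meeting every constraint; each maps to a distinct set of atoms, giving 3 matches.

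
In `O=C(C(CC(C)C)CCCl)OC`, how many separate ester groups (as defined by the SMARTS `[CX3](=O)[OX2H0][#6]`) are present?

1

[CX3](=O)[OX2H0][#6] is the SMARTS for an ester: a carbonyl carbon bonded to an oxygen that is itself bonded to carbon (no H on that O).
Exactly one fragment in the molecule meets all constraints, giving 1 match.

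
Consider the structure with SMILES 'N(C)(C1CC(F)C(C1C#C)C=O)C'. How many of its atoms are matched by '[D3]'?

The query [D3] means: atom with exactly three heavy-atom neighbours.
Check the 13 heavy atoms by environment: 4× C (D3) → match; 3× C (D2) → no; 3× C (D1) → no; 1× N (D3) → match; 1× F (D1) → no; 1× O (D1) → no.
Summing the matching environments: 4 + 1 = 5 matching atoms.

5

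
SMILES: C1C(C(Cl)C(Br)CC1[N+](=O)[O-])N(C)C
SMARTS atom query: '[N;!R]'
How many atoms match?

2

The query [N;!R] means: aliphatic nitrogen not in a ring.
Check the 14 heavy atoms by environment: 6× C (in 6-ring) → no; 1× N (charge +1, acyclic) → match; 1× O (charge -1, acyclic) → no; 1× O (acyclic) → no; 1× Br (acyclic) → no; 1× N (acyclic) → match; 2× C (acyclic) → no; 1× Cl (acyclic) → no.
Summing the matching environments: 1 + 1 = 2 matching atoms.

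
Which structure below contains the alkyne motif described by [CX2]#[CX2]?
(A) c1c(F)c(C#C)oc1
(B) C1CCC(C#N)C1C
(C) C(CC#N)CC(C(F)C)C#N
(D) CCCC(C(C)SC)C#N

A

[CX2]#[CX2] describes a carbon-carbon triple bond (an alkyne).
(A) contains an ethynyl group (-C#CH), which satisfies every atom and bond constraint.
(B) has a nitrile (-C#N) but the triple bond is C#N, not C#C.
(C) has a nitrile (-C#N) but the triple bond is C#N, not C#C.
(D) has a nitrile (-C#N) but the triple bond is C#N, not C#C.
So the answer is (A).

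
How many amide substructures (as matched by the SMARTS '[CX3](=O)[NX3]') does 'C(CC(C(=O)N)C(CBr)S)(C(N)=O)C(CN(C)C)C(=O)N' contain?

3

[CX3](=O)[NX3] is the SMARTS for an amide: a carbonyl carbon bonded to a trivalent nitrogen.
The molecule carries 3 separate instances of a primary amide (-C(=O)NH2) meeting every constraint; each maps to a distinct set of atoms, giving 3 matches.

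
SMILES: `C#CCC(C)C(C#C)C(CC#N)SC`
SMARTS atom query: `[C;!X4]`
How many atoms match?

5

The query [C;!X4] means: aliphatic carbon that does not have four total connections.
Check the 14 heavy atoms by environment: 7× C (X4) → no; 5× C (X2) → match; 1× N (X1) → no; 1× S (X2) → no.
That gives 5 matching atoms.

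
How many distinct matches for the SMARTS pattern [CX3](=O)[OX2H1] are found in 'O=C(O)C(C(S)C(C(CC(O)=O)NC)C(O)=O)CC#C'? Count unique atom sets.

3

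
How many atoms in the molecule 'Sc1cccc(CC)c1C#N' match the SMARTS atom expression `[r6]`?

6

The query [r6] means: r6 matches atoms in a six-membered ring.
Check the 11 heavy atoms by environment: 6× c (aromatic, in 6-ring) → match; 3× C (acyclic) → no; 1× S (acyclic) → no; 1× N (acyclic) → no.
That gives 6 matching atoms.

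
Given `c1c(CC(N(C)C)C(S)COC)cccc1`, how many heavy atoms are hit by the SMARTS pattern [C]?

7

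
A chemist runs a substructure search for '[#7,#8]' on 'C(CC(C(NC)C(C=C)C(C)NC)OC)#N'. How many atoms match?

The query [#7,#8] means: nitrogen or oxygen (comma = OR).
Check the 16 heavy atoms by environment: 12× C → no; 3× N → match; 1× O → match.
Summing the matching environments: 3 + 1 = 4 matching atoms.

4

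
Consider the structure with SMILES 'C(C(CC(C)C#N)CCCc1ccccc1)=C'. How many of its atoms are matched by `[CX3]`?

2

The query [CX3] means: C with X3: aliphatic carbon with exactly 3 total connections.
Check the 17 heavy atoms by environment: 7× C (X4) → no; 1× C (X2) → no; 1× N (X1) → no; 2× C (X3) → match; 6× c (aromatic, X3) → no.
That gives 2 matching atoms.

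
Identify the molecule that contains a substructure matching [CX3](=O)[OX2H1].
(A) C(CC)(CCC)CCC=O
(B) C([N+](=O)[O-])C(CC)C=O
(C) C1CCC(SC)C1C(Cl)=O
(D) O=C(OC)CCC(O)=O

[CX3](=O)[OX2H1] describes an sp2 carbon double-bonded to O and single-bonded to an -OH oxygen (a carboxylic acid).
(A) has an aldehyde (-CHO) but there is no singly-bonded oxygen on the carbonyl carbon.
(B) has an aldehyde (-CHO) but there is no singly-bonded oxygen on the carbonyl carbon.
(C) has an acyl chloride (-C(=O)Cl) but the carbonyl is bonded to Cl, not to an -OH oxygen.
(D) contains a carboxylic acid group (-C(=O)OH), which satisfies every atom and bond constraint.
So the answer is (D).

D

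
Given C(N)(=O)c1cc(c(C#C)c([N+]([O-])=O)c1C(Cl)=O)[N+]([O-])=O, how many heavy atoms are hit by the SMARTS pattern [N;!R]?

The query [N;!R] means: aliphatic nitrogen not in a ring.
Check the 20 heavy atoms by environment: 6× c (aromatic, in 6-ring) → no; 2× N (charge +1, acyclic) → match; 2× O (charge -1, acyclic) → no; 4× O (acyclic) → no; 4× C (acyclic) → no; 1× Cl (acyclic) → no; 1× N (acyclic) → match.
Summing the matching environments: 2 + 1 = 3 matching atoms.

3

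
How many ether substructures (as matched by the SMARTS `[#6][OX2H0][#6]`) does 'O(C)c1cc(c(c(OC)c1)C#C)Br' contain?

2

[#6][OX2H0][#6] is the SMARTS for an ether: an aliphatic oxygen bridging two carbons with no H on the oxygen.
The molecule carries 2 separate instances of a methoxy ether (-OCH3) meeting every constraint; each maps to a distinct set of atoms, giving 2 matches.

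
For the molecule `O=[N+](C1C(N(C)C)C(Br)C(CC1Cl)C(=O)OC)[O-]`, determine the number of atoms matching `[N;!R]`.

2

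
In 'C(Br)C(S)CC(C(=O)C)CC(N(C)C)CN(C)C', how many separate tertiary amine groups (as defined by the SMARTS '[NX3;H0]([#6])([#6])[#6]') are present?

2

[NX3;H0]([#6])([#6])[#6] is the SMARTS for a tertiary amine: a trivalent nitrogen with no H, bonded to three carbons.
The molecule carries 2 separate instances of a dimethylamino group (-N(CH3)2) meeting every constraint; each maps to a distinct set of atoms, giving 2 matches.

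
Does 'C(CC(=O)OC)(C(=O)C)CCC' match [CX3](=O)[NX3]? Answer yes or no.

The pattern [CX3](=O)[NX3] describes a carbonyl carbon bonded to a trivalent nitrogen — an amide.
The closest candidate here is a methyl-ester group (-C(=O)OCH3), but the carbonyl is bonded to O, not to an NX3 nitrogen. No other fragment satisfies the full query, so there is no match.

No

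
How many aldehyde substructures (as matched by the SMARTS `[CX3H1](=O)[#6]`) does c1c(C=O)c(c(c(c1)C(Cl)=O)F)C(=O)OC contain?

[CX3H1](=O)[#6] is the SMARTS for an aldehyde: an sp2 carbon with one H, double-bonded to O and single-bonded to carbon.
Exactly one fragment in the molecule meets all constraints, giving 1 match.

1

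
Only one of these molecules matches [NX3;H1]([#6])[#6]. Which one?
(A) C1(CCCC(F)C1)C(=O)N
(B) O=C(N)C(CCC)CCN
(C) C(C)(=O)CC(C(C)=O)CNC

C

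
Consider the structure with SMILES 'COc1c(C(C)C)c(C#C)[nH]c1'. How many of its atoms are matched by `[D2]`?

4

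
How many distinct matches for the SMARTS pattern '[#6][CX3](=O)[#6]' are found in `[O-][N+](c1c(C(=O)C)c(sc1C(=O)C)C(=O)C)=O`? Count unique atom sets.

3

[#6][CX3](=O)[#6] is the SMARTS for a ketone: a carbonyl carbon (no H) flanked by two carbons.
The molecule carries 3 separate instances of an acetyl/ketone group (-C(=O)CH3) meeting every constraint; each maps to a distinct set of atoms, giving 3 matches.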